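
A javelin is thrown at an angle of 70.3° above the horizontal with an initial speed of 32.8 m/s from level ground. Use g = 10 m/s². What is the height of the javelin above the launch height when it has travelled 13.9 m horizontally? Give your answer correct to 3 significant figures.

v_x = 32.8 cos 70.3° = 11.06 m/s, v_y0 = 32.8 sin 70.3° = 30.88 m/s.
Time to reach x = 13.9 m: t = x / v_x = 13.9 / 11.06 = 1.257 s.
y = v_y0 t − ½ g t² = 30.88×1.257 − 5.000×1.257² = 30.9 m.

30.9 m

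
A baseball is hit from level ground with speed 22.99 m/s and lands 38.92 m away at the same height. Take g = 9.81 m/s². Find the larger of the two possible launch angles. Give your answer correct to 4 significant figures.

66.87°

Level-ground range: R = v₀² sin(2θ)/g ⇒ sin 2θ = R g / v₀² = 38.92×9.81/22.99² = 0.7224.
2θ = arcsin(0.7224) = 46.253° or 180° − 46.253° = 133.747°.
So θ = 23.13° or θ = 66.87°.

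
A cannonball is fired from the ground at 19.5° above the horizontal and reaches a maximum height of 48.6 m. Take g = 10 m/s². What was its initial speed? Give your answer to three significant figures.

93.4 m/s

At maximum height v_y = 0, so (v₀ sin θ)² = 2 g H.
v₀ sin 19.5° = √(2 × 10 × 48.6) = 31.18 m/s.
v₀ = 31.18 / sin 19.5° = 31.18 / 0.3338 = 93.4 m/s.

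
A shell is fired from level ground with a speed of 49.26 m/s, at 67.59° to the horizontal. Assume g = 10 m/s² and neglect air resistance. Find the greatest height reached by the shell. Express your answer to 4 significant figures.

Vertical component of launch velocity: v_y = 49.26 sin 67.59° = 45.540 m/s.
At the highest point the vertical velocity is zero, so v_y² = 2 g h_max.
h_max = (45.540)² / (2 × 10) = 2073.9 / 20.00 = 103.7 m.

103.7 m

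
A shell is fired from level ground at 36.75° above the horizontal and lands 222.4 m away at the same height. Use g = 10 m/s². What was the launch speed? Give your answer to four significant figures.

48.16 m/s

On level ground, R = v₀² sin(2θ) / g, so v₀ = √(R g / sin 2θ).
sin(2 × 36.75°) = 0.9588.
v₀ = √(222.4 × 10 / 0.9588) = √2319.6 = 48.16 m/s.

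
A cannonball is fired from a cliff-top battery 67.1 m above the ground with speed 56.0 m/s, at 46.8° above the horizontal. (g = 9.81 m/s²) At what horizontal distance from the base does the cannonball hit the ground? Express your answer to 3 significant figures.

Components: v_x = 56.0 cos 46.8° = 38.33 m/s, v_y = 56.0 sin 46.8° = 40.82 m/s.
Vertical: 0 = 67.1 + 40.82 t − ½(9.81) t² ⇒ 4.905 t² − 40.82 t − 67.1 = 0.
t = [40.82 + √(1666 + 1317)] / 9.810 = 9.729 s.
Horizontal: R = v_x · t = 38.33 × 9.729 = 373 m.

373 m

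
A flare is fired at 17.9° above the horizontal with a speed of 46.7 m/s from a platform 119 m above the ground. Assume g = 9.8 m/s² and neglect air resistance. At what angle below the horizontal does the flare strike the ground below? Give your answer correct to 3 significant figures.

v_x = 46.7 cos 17.9° = 44.44 m/s.
At impact |v_y| = √(v_y0² + 2 g h) = √(14.35² + 2×9.8×119) = 50.38 m/s.
Angle below horizontal = arctan(|v_y| / v_x) = arctan(50.38 / 44.44) = 48.6°.

48.6°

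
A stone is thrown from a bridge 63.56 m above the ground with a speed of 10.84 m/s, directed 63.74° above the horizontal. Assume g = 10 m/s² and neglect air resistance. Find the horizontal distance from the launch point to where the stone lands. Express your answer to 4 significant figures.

22.39 m

Components: v_x = 10.84 cos 63.74° = 4.7961 m/s, v_y = 10.84 sin 63.74° = 9.7213 m/s.
Vertical: 0 = 63.56 + 9.7213 t − ½(10) t² ⇒ 5.000 t² − 9.7213 t − 63.56 = 0.
t = [9.7213 + √(94.504 + 1271.2)] / 10.00 = 4.6677 s.
Horizontal: R = v_x · t = 4.7961 × 4.6677 = 22.39 m.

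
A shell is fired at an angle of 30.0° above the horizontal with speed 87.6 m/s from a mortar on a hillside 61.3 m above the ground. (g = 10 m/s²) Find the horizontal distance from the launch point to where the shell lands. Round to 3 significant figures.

Components: v_x = 87.6 cos 30.0° = 75.86 m/s, v_y = 87.6 sin 30.0° = 43.80 m/s.
Vertical: 0 = 61.3 + 43.80 t − ½(10) t² ⇒ 5.000 t² − 43.80 t − 61.3 = 0.
t = [43.80 + √(1918 + 1226)] / 10.00 = 9.987 s.
Horizontal: R = v_x · t = 75.86 × 9.987 = 758 m.

758 m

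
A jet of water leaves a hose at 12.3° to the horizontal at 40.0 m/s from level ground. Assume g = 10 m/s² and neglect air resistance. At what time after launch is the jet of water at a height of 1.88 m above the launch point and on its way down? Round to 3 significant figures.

v_y0 = 40.0 sin 12.3° = 8.521 m/s.
Set y = v_y0 t − ½ g t² = 1.88: 5.000 t² − 8.521 t + 1.88 = 0.
t = [8.521 ± √(72.61 − 37.60)] / 10 = (8.521 ± 5.917) / 10, giving t = 0.260 s or t = 1.44 s.
On the way down corresponds to the larger root: t = 1.44 s.

1.44 s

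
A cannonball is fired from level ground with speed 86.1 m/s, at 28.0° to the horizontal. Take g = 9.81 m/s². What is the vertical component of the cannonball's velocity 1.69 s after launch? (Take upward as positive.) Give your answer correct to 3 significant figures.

23.8 m/s

Initial vertical component: v_y0 = 86.1 sin 28.0° = 40.42 m/s.
v_y(t) = v_y0 − g t = 40.42 − 9.81 × 1.69 = 23.8 m/s.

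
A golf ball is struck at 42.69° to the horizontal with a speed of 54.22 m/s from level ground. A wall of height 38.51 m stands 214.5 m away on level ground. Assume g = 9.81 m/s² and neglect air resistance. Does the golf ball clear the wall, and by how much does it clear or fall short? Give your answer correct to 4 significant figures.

v_x = 54.22 cos 42.69° = 39.853 m/s; v_y0 = 54.22 sin 42.69° = 36.763 m/s.
Time to reach the wall: t = 214.5 / 39.853 = 5.3823 s.
Height at that point: y = 36.763×5.3823 − 4.905×5.3823² = 55.776 m.
That is 55.776 − 38.51 = 17.27 m above the top of the wall, so the golf ball clears it.

Yes — it clears the wall by 17.27 m.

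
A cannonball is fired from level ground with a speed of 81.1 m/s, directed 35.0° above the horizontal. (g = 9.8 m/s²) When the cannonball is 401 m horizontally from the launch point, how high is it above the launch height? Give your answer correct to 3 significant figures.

102 m

v_x = 81.1 cos 35.0° = 66.43 m/s, v_y0 = 81.1 sin 35.0° = 46.52 m/s.
Time to reach x = 401 m: t = x / v_x = 401 / 66.43 = 6.036 s.
y = v_y0 t − ½ g t² = 46.52×6.036 − 4.900×6.036² = 102 m.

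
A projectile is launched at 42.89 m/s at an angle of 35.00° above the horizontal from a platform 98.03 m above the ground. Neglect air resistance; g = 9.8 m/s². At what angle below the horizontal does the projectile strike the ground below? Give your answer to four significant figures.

v_x = 42.89 cos 35.00° = 35.133 m/s.
At impact |v_y| = √(v_y0² + 2 g h) = √(24.601² + 2×9.8×98.03) = 50.265 m/s.
Angle below horizontal = arctan(|v_y| / v_x) = arctan(50.265 / 35.133) = 55.05°.

55.05°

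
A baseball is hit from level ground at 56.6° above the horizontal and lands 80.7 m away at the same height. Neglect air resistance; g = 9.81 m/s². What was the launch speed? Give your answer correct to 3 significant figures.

29.3 m/s

On level ground, R = v₀² sin(2θ) / g, so v₀ = √(R g / sin 2θ).
sin(2 × 56.6°) = 0.9191.
v₀ = √(80.7 × 9.81 / 0.9191) = √861.4 = 29.3 m/s.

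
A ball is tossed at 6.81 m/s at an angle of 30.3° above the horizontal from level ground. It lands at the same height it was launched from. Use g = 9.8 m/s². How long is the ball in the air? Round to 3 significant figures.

0.701 s

Vertical component: v_y = 6.81 sin 30.3° = 3.436 m/s.
For a projectile landing at launch height, time of flight is t = 2 v_y / g = 2 × 3.436 / 9.8 = 0.701 s.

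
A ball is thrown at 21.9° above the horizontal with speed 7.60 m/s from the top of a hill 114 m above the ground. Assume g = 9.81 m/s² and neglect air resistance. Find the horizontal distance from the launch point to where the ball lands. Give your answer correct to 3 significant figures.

36.1 m

Components: v_x = 7.60 cos 21.9° = 7.052 m/s, v_y = 7.60 sin 21.9° = 2.835 m/s.
Vertical: 0 = 114 + 2.835 t − ½(9.81) t² ⇒ 4.905 t² − 2.835 t − 114 = 0.
t = [2.835 + √(8.037 + 2237)] / 9.810 = 5.119 s.
Horizontal: R = v_x · t = 7.052 × 5.119 = 36.1 m.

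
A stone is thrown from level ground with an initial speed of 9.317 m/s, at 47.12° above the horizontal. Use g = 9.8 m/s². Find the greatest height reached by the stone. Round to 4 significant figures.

Vertical component of launch velocity: v_y = 9.317 sin 47.12° = 6.8273 m/s.
At the highest point the vertical velocity is zero, so v_y² = 2 g h_max.
h_max = (6.8273)² / (2 × 9.8) = 46.612 / 19.60 = 2.378 m.

2.378 m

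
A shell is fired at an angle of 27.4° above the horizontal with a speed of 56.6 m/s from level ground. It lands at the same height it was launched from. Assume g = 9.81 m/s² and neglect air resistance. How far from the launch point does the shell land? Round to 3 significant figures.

267 m

For level ground, R = v₀² sin(2θ) / g.
sin(2 × 27.4°) = sin 54.80° = 0.8171.
R = (56.6)² × 0.8171 / 9.81 = 267 m.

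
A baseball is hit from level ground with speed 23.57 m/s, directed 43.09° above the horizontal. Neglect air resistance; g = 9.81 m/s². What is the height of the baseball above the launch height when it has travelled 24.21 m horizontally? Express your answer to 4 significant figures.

v_x = 23.57 cos 43.09° = 17.213 m/s, v_y0 = 23.57 sin 43.09° = 16.102 m/s.
Time to reach x = 24.21 m: t = x / v_x = 24.21 / 17.213 = 1.4065 s.
y = v_y0 t − ½ g t² = 16.102×1.4065 − 4.905×1.4065² = 12.94 m.

12.94 m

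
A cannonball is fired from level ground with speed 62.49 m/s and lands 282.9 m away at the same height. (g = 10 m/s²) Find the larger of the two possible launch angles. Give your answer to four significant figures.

Level-ground range: R = v₀² sin(2θ)/g ⇒ sin 2θ = R g / v₀² = 282.9×10/62.49² = 0.7245.
2θ = arcsin(0.7245) = 46.427° or 180° − 46.427° = 133.573°.
So θ = 23.21° or θ = 66.79°.

66.79°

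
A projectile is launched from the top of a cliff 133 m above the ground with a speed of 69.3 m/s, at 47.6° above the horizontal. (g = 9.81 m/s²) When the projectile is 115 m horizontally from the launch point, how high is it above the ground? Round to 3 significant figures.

229 m

v_x = 69.3 cos 47.6° = 46.73 m/s, v_y0 = 69.3 sin 47.6° = 51.17 m/s.
Time to reach x = 115 m: t = x / v_x = 115 / 46.73 = 2.461 s.
y = 133 + v_y0 t − ½ g t² = 133 + 51.17×2.461 − 4.905×2.461² = 229 m.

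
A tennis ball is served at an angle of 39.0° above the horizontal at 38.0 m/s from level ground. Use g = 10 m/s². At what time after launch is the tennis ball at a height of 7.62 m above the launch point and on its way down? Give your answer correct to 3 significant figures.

4.44 s

v_y0 = 38.0 sin 39.0° = 23.91 m/s.
Set y = v_y0 t − ½ g t² = 7.62: 5.000 t² − 23.91 t + 7.62 = 0.
t = [23.91 ± √(571.7 − 152.4)] / 10 = (23.91 ± 20.48) / 10, giving t = 0.343 s or t = 4.44 s.
On the way down corresponds to the larger root: t = 4.44 s.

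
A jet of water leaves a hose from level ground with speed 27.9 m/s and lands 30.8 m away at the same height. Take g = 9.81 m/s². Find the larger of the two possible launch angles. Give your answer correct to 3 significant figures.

Level-ground range: R = v₀² sin(2θ)/g ⇒ sin 2θ = R g / v₀² = 30.8×9.81/27.9² = 0.3882.
2θ = arcsin(0.3882) = 22.84° or 180° − 22.84° = 157.16°.
So θ = 11.4° or θ = 78.6°.

78.6°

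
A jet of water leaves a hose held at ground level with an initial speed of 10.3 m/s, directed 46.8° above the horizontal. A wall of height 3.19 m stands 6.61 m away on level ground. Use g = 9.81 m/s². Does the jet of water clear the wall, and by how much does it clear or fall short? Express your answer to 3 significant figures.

v_x = 10.3 cos 46.8° = 7.051 m/s; v_y0 = 10.3 sin 46.8° = 7.508 m/s.
Time to reach the wall: t = 6.61 / 7.051 = 0.9375 s.
Height at that point: y = 7.508×0.9375 − 4.905×0.9375² = 2.728 m.
That is 3.19 − 2.728 = 0.462 m below the top of the wall, so the jet of water does not clear it.

No — it falls 0.462 m short of clearing the wall.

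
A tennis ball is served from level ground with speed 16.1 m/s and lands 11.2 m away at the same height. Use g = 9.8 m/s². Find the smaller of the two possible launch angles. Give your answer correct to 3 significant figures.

12.5°

Level-ground range: R = v₀² sin(2θ)/g ⇒ sin 2θ = R g / v₀² = 11.2×9.8/16.1² = 0.4234.
2θ = arcsin(0.4234) = 25.05° or 180° − 25.05° = 154.95°.
So θ = 12.5° or θ = 77.5°.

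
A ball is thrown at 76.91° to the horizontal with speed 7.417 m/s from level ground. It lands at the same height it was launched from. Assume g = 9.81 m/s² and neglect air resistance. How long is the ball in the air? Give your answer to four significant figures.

1.473 s

Vertical component: v_y = 7.417 sin 76.91° = 7.2243 m/s.
For a projectile landing at launch height, time of flight is t = 2 v_y / g = 2 × 7.2243 / 9.81 = 1.473 s.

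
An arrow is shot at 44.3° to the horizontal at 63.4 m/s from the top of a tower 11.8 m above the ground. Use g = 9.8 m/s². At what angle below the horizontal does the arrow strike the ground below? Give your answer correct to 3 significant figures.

45.9°

v_x = 63.4 cos 44.3° = 45.37 m/s.
At impact |v_y| = √(v_y0² + 2 g h) = √(44.28² + 2×9.8×11.8) = 46.82 m/s.
Angle below horizontal = arctan(|v_y| / v_x) = arctan(46.82 / 45.37) = 45.9°.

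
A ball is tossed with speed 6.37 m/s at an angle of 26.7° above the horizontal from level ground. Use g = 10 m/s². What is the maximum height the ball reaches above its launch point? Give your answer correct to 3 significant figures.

0.410 m

Vertical component of launch velocity: v_y = 6.37 sin 26.7° = 2.862 m/s.
At the highest point the vertical velocity is zero, so v_y² = 2 g h_max.
h_max = (2.862)² / (2 × 10) = 8.191 / 20.00 = 0.410 m.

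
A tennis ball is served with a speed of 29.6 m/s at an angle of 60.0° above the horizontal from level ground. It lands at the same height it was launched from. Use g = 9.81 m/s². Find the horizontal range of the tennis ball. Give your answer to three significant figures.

Components: v_x = 29.6 cos 60.0° = 14.80 m/s, v_y = 29.6 sin 60.0° = 25.63 m/s.
Time of flight (same landing height): t = 2 v_y / g = 2 × 25.63 / 9.81 = 5.225 s.
Range: R = v_x · t = 14.80 × 5.225 = 77.3 m.

77.3 m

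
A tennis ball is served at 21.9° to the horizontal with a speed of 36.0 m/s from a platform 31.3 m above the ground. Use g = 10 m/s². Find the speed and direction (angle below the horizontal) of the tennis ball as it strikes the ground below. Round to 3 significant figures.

v_x = 36.0 cos 21.9° = 33.40 m/s (constant).
|v_y| at impact = √((13.43)² + 2×10×31.3) = 28.40 m/s.
Speed = √(33.40² + 28.40²) = 43.8 m/s; angle = arctan(28.40/33.40) = 40.4° below horizontal.

43.8 m/s at 40.4° below the horizontal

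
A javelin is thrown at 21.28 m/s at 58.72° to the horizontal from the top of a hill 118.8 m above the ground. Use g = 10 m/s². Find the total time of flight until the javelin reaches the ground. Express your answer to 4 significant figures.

7.021 s

Vertical component: v_y = 21.28 sin 58.72° = 18.187 m/s.
Taking up as positive with launch at y = 118.8 m, landing at y = 0: 0 = 118.8 + 18.187 t − ½(10) t².
Solving 5.000 t² − 18.187 t − 118.8 = 0 gives t = [18.187 + √(18.187² + 4·5.000·118.8)] / 10.00 = 7.021 s.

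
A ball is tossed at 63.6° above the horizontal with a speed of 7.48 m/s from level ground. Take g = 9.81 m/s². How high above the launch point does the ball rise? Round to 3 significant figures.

Vertical component of launch velocity: v_y = 7.48 sin 63.6° = 6.700 m/s.
At the highest point the vertical velocity is zero, so v_y² = 2 g h_max.
h_max = (6.700)² / (2 × 9.81) = 44.89 / 19.62 = 2.29 m.

2.29 m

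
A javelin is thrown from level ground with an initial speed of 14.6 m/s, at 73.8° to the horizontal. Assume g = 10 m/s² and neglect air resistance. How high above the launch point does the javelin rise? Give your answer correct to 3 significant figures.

Vertical component of launch velocity: v_y = 14.6 sin 73.8° = 14.02 m/s.
At the highest point the vertical velocity is zero, so v_y² = 2 g h_max.
h_max = (14.02)² / (2 × 10) = 196.6 / 20.00 = 9.83 m.

9.83 m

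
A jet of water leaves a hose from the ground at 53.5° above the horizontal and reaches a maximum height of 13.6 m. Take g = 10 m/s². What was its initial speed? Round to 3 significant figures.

At maximum height v_y = 0, so (v₀ sin θ)² = 2 g H.
v₀ sin 53.5° = √(2 × 10 × 13.6) = 16.49 m/s.
v₀ = 16.49 / sin 53.5° = 16.49 / 0.8039 = 20.5 m/s.

20.5 m/s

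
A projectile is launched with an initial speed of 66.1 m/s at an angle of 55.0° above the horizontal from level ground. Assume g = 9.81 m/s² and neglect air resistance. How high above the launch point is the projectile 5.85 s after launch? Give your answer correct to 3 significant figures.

v_y0 = 66.1 sin 55.0° = 54.15 m/s.
y(t) = v_y0 t − ½ g t² = 54.15×5.85 − 4.905×5.85² = 149 m.

149 m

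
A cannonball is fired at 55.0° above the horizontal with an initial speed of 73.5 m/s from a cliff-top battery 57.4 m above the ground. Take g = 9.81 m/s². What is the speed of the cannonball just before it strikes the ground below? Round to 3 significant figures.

80.8 m/s

v_x = 73.5 cos 55.0° = 42.16 m/s is unchanged throughout.
For the vertical component, v_y² = v_y0² + 2 g h = (60.21)² + 2×9.81×57.4 = 4751, so |v_y| = 68.93 m/s.
Impact speed = √(v_x² + v_y²) = √(1777 + 4751) = 80.8 m/s.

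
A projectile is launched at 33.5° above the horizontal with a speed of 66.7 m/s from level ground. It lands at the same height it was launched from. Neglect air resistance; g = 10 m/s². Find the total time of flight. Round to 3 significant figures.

Vertical component: v_y = 66.7 sin 33.5° = 36.81 m/s.
For a projectile landing at launch height, time of flight is t = 2 v_y / g = 2 × 36.81 / 10 = 7.36 s.

7.36 s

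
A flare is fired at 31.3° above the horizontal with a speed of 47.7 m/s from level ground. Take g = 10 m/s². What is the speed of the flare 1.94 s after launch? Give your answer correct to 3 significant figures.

41.1 m/s

v_x = 47.7 cos 31.3° = 40.76 m/s (constant).
v_y(t) = 47.7 sin 31.3° − g t = 24.78 − 10 × 1.94 = 5.380 m/s.
Speed = √(v_x² + v_y²) = √(1661 + 28.94) = 41.1 m/s.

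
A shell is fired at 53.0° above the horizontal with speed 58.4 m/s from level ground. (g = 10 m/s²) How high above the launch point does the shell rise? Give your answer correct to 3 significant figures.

Vertical component of launch velocity: v_y = 58.4 sin 53.0° = 46.64 m/s.
At the highest point the vertical velocity is zero, so v_y² = 2 g h_max.
h_max = (46.64)² / (2 × 10) = 2175 / 20.00 = 109 m.

109 m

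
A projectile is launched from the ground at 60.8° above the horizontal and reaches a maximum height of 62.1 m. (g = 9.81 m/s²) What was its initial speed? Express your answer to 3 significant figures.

At maximum height v_y = 0, so (v₀ sin θ)² = 2 g H.
v₀ sin 60.8° = √(2 × 9.81 × 62.1) = 34.91 m/s.
v₀ = 34.91 / sin 60.8° = 34.91 / 0.8729 = 40.0 m/s.

40.0 m/s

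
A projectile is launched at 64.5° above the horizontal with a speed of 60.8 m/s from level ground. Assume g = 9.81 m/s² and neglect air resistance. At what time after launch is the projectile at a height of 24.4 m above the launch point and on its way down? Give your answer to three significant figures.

10.7 s

v_y0 = 60.8 sin 64.5° = 54.88 m/s.
Set y = v_y0 t − ½ g t² = 24.4: 4.905 t² − 54.88 t + 24.4 = 0.
t = [54.88 ± √(3012 − 478.7)] / 9.81 = (54.88 ± 50.33) / 9.81, giving t = 0.464 s or t = 10.7 s.
On the way down corresponds to the larger root: t = 10.7 s.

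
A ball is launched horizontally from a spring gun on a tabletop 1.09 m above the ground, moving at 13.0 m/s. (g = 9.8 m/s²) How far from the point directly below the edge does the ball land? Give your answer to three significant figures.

Initial vertical velocity is zero, so the fall time comes from h = ½ g t²: t = √(2 × 1.09 / 9.8) = 0.4716 s.
Horizontal motion is uniform at 13.0 m/s, so x = 13.0 × 0.4716 = 6.13 m.

6.13 m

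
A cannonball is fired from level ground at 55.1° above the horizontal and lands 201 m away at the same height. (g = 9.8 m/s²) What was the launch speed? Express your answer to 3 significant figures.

On level ground, R = v₀² sin(2θ) / g, so v₀ = √(R g / sin 2θ).
sin(2 × 55.1°) = 0.9385.
v₀ = √(201 × 9.8 / 0.9385) = √2099 = 45.8 m/s.

45.8 m/s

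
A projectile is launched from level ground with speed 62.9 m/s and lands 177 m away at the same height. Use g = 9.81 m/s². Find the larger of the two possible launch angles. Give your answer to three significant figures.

Level-ground range: R = v₀² sin(2θ)/g ⇒ sin 2θ = R g / v₀² = 177×9.81/62.9² = 0.4389.
2θ = arcsin(0.4389) = 26.03° or 180° − 26.03° = 153.97°.
So θ = 13.0° or θ = 77.0°.

77.0°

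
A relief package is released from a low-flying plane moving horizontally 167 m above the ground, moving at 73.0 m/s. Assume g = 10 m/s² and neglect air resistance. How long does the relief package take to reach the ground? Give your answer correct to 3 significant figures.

5.78 s

The horizontal speed doesn't affect the fall. With v_y0 = 0, h = ½ g t².
t = √(2 × 167 / 10) = √33.40 = 5.78 s.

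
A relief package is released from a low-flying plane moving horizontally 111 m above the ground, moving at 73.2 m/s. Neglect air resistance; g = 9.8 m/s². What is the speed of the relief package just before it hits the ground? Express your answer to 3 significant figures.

Fall time: t = √(2 × 111 / 9.8) = 4.760 s.
At impact: v_x = 73.2 m/s (unchanged), v_y = g t = 9.8 × 4.760 = 46.65 m/s.
Speed = √(v_x² + v_y²) = √(5358 + 2176) = 86.8 m/s.

86.8 m/s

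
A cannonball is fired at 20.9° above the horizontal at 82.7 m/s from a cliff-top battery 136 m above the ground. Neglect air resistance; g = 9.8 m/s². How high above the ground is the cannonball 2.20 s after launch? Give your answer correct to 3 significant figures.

v_y0 = 82.7 sin 20.9° = 29.50 m/s.
y(t) = 136 + v_y0 t − ½ g t² = 136 + 29.50×2.20 − ½×9.8×2.20² = 177 m.

177 m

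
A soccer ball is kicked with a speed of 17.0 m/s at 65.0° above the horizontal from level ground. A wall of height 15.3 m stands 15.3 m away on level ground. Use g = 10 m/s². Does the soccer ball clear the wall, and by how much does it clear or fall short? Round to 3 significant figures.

v_x = 17.0 cos 65.0° = 7.185 m/s; v_y0 = 17.0 sin 65.0° = 15.41 m/s.
Time to reach the wall: t = 15.3 / 7.185 = 2.129 s.
Height at that point: y = 15.41×2.129 − 5.000×2.129² = 10.14 m.
That is 15.3 − 10.14 = 5.16 m below the top of the wall, so the soccer ball does not clear it.

No — it falls 5.16 m short of clearing the wall.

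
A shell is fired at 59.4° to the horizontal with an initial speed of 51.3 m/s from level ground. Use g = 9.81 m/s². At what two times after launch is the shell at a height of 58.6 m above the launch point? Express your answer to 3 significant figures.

v_y0 = 51.3 sin 59.4° = 44.16 m/s.
Set y = v_y0 t − ½ g t² = 58.6: 4.905 t² − 44.16 t + 58.6 = 0.
t = [44.16 ± √(1950 − 1150)] / 9.81 = (44.16 ± 28.28) / 9.81, giving t = 1.62 s or t = 7.38 s.
So the shell is at 58.6 m at t = 1.62 s (rising) and t = 7.38 s (falling).

1.62 s and 7.38 s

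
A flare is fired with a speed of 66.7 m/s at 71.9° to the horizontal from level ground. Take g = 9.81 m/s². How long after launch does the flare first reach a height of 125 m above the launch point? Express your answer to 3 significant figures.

v_y0 = 66.7 sin 71.9° = 63.40 m/s.
Set y = v_y0 t − ½ g t² = 125: 4.905 t² − 63.40 t + 125 = 0.
t = [63.40 ± √(4020 − 2452)] / 9.81 = (63.40 ± 39.60) / 9.81, giving t = 2.43 s or t = 10.5 s.
The flare is on the way up at the first time, so t = 2.43 s.

2.43 s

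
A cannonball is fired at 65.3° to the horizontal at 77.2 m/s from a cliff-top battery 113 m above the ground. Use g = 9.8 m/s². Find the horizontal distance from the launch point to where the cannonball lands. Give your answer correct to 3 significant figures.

509 m

Components: v_x = 77.2 cos 65.3° = 32.26 m/s, v_y = 77.2 sin 65.3° = 70.14 m/s.
Vertical: 0 = 113 + 70.14 t − ½(9.8) t² ⇒ 4.900 t² − 70.14 t − 113 = 0.
t = [70.14 + √(4920 + 2215)] / 9.800 = 15.78 s.
Horizontal: R = v_x · t = 32.26 × 15.78 = 509 m.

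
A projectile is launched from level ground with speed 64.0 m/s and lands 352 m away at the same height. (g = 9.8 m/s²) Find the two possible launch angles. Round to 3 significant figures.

Level-ground range: R = v₀² sin(2θ)/g ⇒ sin 2θ = R g / v₀² = 352×9.8/64.0² = 0.8422.
2θ = arcsin(0.8422) = 57.37° or 180° − 57.37° = 122.63°.
So θ = 28.7° or θ = 61.3°.

28.7° and 61.3°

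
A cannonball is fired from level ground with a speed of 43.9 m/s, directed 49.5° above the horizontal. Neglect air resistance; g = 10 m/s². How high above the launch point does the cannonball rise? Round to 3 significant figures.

Vertical component of launch velocity: v_y = 43.9 sin 49.5° = 33.38 m/s.
At the highest point the vertical velocity is zero, so v_y² = 2 g h_max.
h_max = (33.38)² / (2 × 10) = 1114 / 20.00 = 55.7 m.

55.7 m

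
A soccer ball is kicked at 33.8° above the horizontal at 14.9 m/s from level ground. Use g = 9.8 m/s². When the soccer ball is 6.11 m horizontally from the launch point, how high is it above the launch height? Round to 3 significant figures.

2.90 m

v_x = 14.9 cos 33.8° = 12.38 m/s, v_y0 = 14.9 sin 33.8° = 8.289 m/s.
Time to reach x = 6.11 m: t = x / v_x = 6.11 / 12.38 = 0.4935 s.
y = v_y0 t − ½ g t² = 8.289×0.4935 − 4.900×0.4935² = 2.90 m.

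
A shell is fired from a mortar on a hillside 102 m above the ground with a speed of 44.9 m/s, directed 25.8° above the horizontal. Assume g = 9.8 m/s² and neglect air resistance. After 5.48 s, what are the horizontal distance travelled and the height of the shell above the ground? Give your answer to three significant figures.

v_x = 44.9 cos 25.8° = 40.42 m/s; v_y0 = 44.9 sin 25.8° = 19.54 m/s.
x = v_x t = 40.42 × 5.48 = 222 m.
y = 102 + v_y0 t − ½ g t² = 61.9 m.

x = 222 m, y = 61.9 m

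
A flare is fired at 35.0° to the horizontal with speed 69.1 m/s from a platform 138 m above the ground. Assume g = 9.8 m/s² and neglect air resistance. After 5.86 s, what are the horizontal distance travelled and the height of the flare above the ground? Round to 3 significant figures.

x = 332 m, y = 202 m

v_x = 69.1 cos 35.0° = 56.60 m/s; v_y0 = 69.1 sin 35.0° = 39.63 m/s.
x = v_x t = 56.60 × 5.86 = 332 m.
y = 138 + v_y0 t − ½ g t² = 202 m.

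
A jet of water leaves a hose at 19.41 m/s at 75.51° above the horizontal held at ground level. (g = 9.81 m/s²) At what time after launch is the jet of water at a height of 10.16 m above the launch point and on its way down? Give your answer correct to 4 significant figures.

v_y0 = 19.41 sin 75.51° = 18.793 m/s.
Set y = v_y0 t − ½ g t² = 10.16: 4.905 t² − 18.793 t + 10.16 = 0.
t = [18.793 ± √(353.18 − 199.34)] / 9.81 = (18.793 ± 12.403) / 9.81, giving t = 0.6514 s or t = 3.180 s.
On the way down corresponds to the larger root: t = 3.180 s.

3.180 s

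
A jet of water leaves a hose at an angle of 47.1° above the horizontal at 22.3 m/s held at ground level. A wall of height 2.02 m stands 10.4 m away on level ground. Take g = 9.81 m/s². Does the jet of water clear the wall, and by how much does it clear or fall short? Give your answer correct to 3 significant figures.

v_x = 22.3 cos 47.1° = 15.18 m/s; v_y0 = 22.3 sin 47.1° = 16.34 m/s.
Time to reach the wall: t = 10.4 / 15.18 = 0.6851 s.
Height at that point: y = 16.34×0.6851 − 4.905×0.6851² = 8.892 m.
That is 8.892 − 2.02 = 6.87 m above the top of the wall, so the jet of water clears it.

Yes — it clears the wall by 6.87 m.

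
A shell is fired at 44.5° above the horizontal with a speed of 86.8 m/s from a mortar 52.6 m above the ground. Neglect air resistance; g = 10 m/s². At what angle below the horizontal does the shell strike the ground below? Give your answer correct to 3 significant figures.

48.1°

v_x = 86.8 cos 44.5° = 61.91 m/s.
At impact |v_y| = √(v_y0² + 2 g h) = √(60.84² + 2×10×52.6) = 68.95 m/s.
Angle below horizontal = arctan(|v_y| / v_x) = arctan(68.95 / 61.91) = 48.1°.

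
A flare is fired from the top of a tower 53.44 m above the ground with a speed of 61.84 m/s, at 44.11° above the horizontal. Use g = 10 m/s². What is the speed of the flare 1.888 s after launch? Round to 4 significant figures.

v_x = 61.84 cos 44.11° = 44.401 m/s (constant).
v_y(t) = 61.84 sin 44.11° − g t = 43.043 − 10 × 1.888 = 24.163 m/s.
Speed = √(v_x² + v_y²) = √(1971.4 + 583.85) = 50.55 m/s.

50.55 m/s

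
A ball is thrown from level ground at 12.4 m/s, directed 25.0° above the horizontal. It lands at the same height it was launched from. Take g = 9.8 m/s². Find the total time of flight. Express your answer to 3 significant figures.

1.07 s

Vertical component: v_y = 12.4 sin 25.0° = 5.240 m/s.
For a projectile landing at launch height, time of flight is t = 2 v_y / g = 2 × 5.240 / 9.8 = 1.07 s.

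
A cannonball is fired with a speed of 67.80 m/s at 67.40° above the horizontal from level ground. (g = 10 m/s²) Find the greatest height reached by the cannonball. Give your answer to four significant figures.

195.9 m

Vertical component of launch velocity: v_y = 67.80 sin 67.40° = 62.594 m/s.
At the highest point the vertical velocity is zero, so v_y² = 2 g h_max.
h_max = (62.594)² / (2 × 10) = 3918.0 / 20.00 = 195.9 m.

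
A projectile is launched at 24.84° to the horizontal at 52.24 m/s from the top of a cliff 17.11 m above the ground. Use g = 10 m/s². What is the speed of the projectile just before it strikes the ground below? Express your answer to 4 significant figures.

55.42 m/s

v_x = 52.24 cos 24.84° = 47.407 m/s is unchanged throughout.
For the vertical component, v_y² = v_y0² + 2 g h = (21.945)² + 2×10×17.11 = 823.78, so |v_y| = 28.702 m/s.
Impact speed = √(v_x² + v_y²) = √(2247.4 + 823.78) = 55.42 m/s.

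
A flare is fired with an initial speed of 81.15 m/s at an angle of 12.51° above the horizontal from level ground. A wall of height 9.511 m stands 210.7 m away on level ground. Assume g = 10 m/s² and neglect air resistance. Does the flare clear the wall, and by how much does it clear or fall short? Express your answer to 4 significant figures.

v_x = 81.15 cos 12.51° = 79.223 m/s; v_y0 = 81.15 sin 12.51° = 17.578 m/s.
Time to reach the wall: t = 210.7 / 79.223 = 2.6596 s.
Height at that point: y = 17.578×2.6596 − 5.000×2.6596² = 11.383 m.
That is 11.383 − 9.511 = 1.872 m above the top of the wall, so the flare clears it.

Yes — it clears the wall by 1.872 m.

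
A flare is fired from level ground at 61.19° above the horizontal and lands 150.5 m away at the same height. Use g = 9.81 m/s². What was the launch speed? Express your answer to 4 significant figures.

41.81 m/s

On level ground, R = v₀² sin(2θ) / g, so v₀ = √(R g / sin 2θ).
sin(2 × 61.19°) = 0.8445.
v₀ = √(150.5 × 9.81 / 0.8445) = √1748.3 = 41.81 m/s.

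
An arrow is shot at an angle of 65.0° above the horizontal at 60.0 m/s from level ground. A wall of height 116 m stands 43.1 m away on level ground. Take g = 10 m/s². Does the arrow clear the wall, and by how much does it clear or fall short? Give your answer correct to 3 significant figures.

No — it falls 38.0 m short of clearing the wall.

v_x = 60.0 cos 65.0° = 25.36 m/s; v_y0 = 60.0 sin 65.0° = 54.38 m/s.
Time to reach the wall: t = 43.1 / 25.36 = 1.700 s.
Height at that point: y = 54.38×1.700 − 5.000×1.700² = 78.00 m.
That is 116 − 78.00 = 38.0 m below the top of the wall, so the arrow does not clear it.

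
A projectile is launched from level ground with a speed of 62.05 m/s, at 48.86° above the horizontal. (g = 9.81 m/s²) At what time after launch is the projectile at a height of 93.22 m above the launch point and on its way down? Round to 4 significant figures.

v_y0 = 62.05 sin 48.86° = 46.730 m/s.
Set y = v_y0 t − ½ g t² = 93.22: 4.905 t² − 46.730 t + 93.22 = 0.
t = [46.730 ± √(2183.7 − 1829.0)] / 9.81 = (46.730 ± 18.833) / 9.81, giving t = 2.844 s or t = 6.683 s.
On the way down corresponds to the larger root: t = 6.683 s.

6.683 s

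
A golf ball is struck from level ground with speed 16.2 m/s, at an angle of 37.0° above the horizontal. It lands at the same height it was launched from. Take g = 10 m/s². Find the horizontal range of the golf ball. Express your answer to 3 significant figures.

Components: v_x = 16.2 cos 37.0° = 12.94 m/s, v_y = 16.2 sin 37.0° = 9.749 m/s.
Time of flight (same landing height): t = 2 v_y / g = 2 × 9.749 / 10 = 1.950 s.
Range: R = v_x · t = 12.94 × 1.950 = 25.2 m.

25.2 m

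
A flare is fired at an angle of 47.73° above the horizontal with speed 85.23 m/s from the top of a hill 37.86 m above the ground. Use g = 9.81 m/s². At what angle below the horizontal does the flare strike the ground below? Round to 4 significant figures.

v_x = 85.23 cos 47.73° = 57.328 m/s.
At impact |v_y| = √(v_y0² + 2 g h) = √(63.069² + 2×9.81×37.86) = 68.706 m/s.
Angle below horizontal = arctan(|v_y| / v_x) = arctan(68.706 / 57.328) = 50.16°.

50.16°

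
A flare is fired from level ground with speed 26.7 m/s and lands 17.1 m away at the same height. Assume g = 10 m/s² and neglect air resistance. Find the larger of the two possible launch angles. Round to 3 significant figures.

83.1°

Level-ground range: R = v₀² sin(2θ)/g ⇒ sin 2θ = R g / v₀² = 17.1×10/26.7² = 0.2399.
2θ = arcsin(0.2399) = 13.88° or 180° − 13.88° = 166.12°.
So θ = 6.94° or θ = 83.1°.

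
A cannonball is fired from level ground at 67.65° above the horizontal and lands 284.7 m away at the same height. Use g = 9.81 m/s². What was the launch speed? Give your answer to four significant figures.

On level ground, R = v₀² sin(2θ) / g, so v₀ = √(R g / sin 2θ).
sin(2 × 67.65°) = 0.7034.
v₀ = √(284.7 × 9.81 / 0.7034) = √3970.6 = 63.01 m/s.

63.01 m/s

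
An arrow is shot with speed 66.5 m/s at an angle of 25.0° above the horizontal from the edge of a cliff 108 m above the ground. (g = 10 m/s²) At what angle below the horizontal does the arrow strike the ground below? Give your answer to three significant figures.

v_x = 66.5 cos 25.0° = 60.27 m/s.
At impact |v_y| = √(v_y0² + 2 g h) = √(28.10² + 2×10×108) = 54.31 m/s.
Angle below horizontal = arctan(|v_y| / v_x) = arctan(54.31 / 60.27) = 42.0°.

42.0°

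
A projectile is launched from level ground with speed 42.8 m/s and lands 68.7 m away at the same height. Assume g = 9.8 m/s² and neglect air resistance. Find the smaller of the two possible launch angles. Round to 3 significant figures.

10.8°

Level-ground range: R = v₀² sin(2θ)/g ⇒ sin 2θ = R g / v₀² = 68.7×9.8/42.8² = 0.3675.
2θ = arcsin(0.3675) = 21.56° or 180° − 21.56° = 158.44°.
So θ = 10.8° or θ = 79.2°.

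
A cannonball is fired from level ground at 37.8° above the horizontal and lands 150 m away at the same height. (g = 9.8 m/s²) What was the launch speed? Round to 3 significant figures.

On level ground, R = v₀² sin(2θ) / g, so v₀ = √(R g / sin 2θ).
sin(2 × 37.8°) = 0.9686.
v₀ = √(150 × 9.8 / 0.9686) = √1518 = 39.0 m/s.

39.0 m/s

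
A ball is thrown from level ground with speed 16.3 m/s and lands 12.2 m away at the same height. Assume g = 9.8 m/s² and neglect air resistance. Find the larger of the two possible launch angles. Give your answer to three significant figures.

Level-ground range: R = v₀² sin(2θ)/g ⇒ sin 2θ = R g / v₀² = 12.2×9.8/16.3² = 0.4500.
2θ = arcsin(0.4500) = 26.74° or 180° − 26.74° = 153.26°.
So θ = 13.4° or θ = 76.6°.

76.6°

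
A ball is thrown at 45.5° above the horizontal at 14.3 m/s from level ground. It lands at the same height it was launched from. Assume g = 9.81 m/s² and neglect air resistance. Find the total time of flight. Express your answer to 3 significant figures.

2.08 s

Vertical component: v_y = 14.3 sin 45.5° = 10.20 m/s.
For a projectile landing at launch height, time of flight is t = 2 v_y / g = 2 × 10.20 / 9.81 = 2.08 s.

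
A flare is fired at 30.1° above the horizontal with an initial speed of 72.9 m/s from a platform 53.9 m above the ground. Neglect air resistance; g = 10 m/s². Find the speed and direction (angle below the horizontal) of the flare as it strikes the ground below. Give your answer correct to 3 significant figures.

v_x = 72.9 cos 30.1° = 63.07 m/s (constant).
|v_y| at impact = √((36.56)² + 2×10×53.9) = 49.14 m/s.
Speed = √(63.07² + 49.14²) = 80.0 m/s; angle = arctan(49.14/63.07) = 37.9° below horizontal.

80.0 m/s at 37.9° below the horizontal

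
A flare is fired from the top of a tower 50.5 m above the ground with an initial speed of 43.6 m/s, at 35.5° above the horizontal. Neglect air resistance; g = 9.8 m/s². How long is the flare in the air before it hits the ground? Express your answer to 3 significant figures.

6.70 s

Vertical component: v_y = 43.6 sin 35.5° = 25.32 m/s.
Taking up as positive with launch at y = 50.5 m, landing at y = 0: 0 = 50.5 + 25.32 t − ½(9.8) t².
Solving 4.900 t² − 25.32 t − 50.5 = 0 gives t = [25.32 + √(25.32² + 4·4.900·50.5)] / 9.800 = 6.70 s.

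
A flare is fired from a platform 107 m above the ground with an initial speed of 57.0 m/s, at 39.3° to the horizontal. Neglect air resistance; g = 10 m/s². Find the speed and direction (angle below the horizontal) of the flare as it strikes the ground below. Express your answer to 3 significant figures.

v_x = 57.0 cos 39.3° = 44.11 m/s (constant).
|v_y| at impact = √((36.10)² + 2×10×107) = 58.68 m/s.
Speed = √(44.11² + 58.68²) = 73.4 m/s; angle = arctan(58.68/44.11) = 53.1° below horizontal.

73.4 m/s at 53.1° below the horizontal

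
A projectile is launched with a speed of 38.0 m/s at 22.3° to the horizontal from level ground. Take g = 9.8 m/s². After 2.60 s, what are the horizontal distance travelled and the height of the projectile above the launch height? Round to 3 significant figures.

x = 91.4 m, y = 4.37 m

v_x = 38.0 cos 22.3° = 35.16 m/s; v_y0 = 38.0 sin 22.3° = 14.42 m/s.
x = v_x t = 35.16 × 2.60 = 91.4 m.
y = v_y0 t − ½ g t² = 14.42×2.60 − 4.900×2.60² = 4.37 m.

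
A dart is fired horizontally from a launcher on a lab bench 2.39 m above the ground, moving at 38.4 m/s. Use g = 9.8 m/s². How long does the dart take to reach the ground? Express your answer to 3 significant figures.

0.698 s

The horizontal speed doesn't affect the fall. With v_y0 = 0, h = ½ g t².
t = √(2 × 2.39 / 9.8) = √0.4878 = 0.698 s.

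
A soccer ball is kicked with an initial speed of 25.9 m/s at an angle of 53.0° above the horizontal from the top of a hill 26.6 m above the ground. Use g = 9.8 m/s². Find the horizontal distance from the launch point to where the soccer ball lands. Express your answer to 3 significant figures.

Components: v_x = 25.9 cos 53.0° = 15.59 m/s, v_y = 25.9 sin 53.0° = 20.68 m/s.
Vertical: 0 = 26.6 + 20.68 t − ½(9.8) t² ⇒ 4.900 t² − 20.68 t − 26.6 = 0.
t = [20.68 + √(427.7 + 521.4)] / 9.800 = 5.254 s.
Horizontal: R = v_x · t = 15.59 × 5.254 = 81.9 m.

81.9 m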